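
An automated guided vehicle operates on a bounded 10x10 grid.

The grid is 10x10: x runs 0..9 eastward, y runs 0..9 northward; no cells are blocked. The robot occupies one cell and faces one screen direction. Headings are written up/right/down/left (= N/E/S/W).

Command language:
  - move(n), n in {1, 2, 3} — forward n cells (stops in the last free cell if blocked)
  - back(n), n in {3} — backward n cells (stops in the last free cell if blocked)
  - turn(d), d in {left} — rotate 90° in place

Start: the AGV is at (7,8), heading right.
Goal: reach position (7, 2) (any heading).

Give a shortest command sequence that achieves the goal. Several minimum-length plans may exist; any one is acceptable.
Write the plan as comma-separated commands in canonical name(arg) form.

turn(left), back(3), back(3)

start: at (7,8), heading right
1. turn(left) → at (7,8), heading up
2. back(3) → at (7,5), heading up
3. back(3) → at (7,2), heading up
minimal: 3 command(s), checked below 3.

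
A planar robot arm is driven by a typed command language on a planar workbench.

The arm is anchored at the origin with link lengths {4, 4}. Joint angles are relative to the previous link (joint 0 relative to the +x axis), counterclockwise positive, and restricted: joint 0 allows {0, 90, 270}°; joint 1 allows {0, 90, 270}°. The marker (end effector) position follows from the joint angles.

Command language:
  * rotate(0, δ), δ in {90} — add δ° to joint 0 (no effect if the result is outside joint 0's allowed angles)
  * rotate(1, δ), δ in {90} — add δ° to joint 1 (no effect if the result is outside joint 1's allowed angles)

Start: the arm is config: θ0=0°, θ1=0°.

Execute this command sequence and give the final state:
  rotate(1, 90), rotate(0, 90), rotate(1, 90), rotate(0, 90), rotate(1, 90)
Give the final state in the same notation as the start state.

config: θ0=90°, θ1=90°

begin: config: θ0=0°, θ1=0°
1. rotate(1, 90) → config: θ0=0°, θ1=90°
2. rotate(0, 90) → config: θ0=90°, θ1=90°
3. rotate(1, 90) → config: θ0=90°, θ1=90°
4. rotate(0, 90) → config: θ0=90°, θ1=90°
5. rotate(1, 90) → config: θ0=90°, θ1=90°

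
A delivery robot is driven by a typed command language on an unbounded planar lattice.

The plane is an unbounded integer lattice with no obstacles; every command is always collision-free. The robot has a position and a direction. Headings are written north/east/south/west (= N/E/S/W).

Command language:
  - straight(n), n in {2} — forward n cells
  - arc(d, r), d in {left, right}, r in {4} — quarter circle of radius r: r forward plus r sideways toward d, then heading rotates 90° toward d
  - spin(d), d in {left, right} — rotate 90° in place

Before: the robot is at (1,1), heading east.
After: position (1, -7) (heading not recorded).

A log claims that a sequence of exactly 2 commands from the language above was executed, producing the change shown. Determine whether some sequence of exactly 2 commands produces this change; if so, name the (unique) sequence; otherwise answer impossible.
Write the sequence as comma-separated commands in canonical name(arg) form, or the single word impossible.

begin: at (1,1), heading east
step 1 (arc(right, 4)): at (5,-3), heading south
step 2 (arc(right, 4)): at (1,-7), heading west
all 25 alternatives checked — unique.

arc(right, 4), arc(right, 4)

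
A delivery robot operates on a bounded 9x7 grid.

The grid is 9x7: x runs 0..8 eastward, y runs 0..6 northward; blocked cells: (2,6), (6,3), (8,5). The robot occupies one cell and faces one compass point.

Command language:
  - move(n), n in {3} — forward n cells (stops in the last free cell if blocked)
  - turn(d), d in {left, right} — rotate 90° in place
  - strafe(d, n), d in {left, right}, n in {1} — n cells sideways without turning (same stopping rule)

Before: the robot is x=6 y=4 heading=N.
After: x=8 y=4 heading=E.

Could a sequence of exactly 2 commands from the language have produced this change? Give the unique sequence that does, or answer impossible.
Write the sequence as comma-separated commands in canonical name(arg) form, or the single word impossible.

key: move(3) runs into the grid edge before its full distance
t0: x=6 y=4 heading=N
[1] after turn(right): x=6 y=4 heading=E
[2] after move(3): x=8 y=4 heading=E
all 25 alternatives checked — unique.

turn(right), move(3)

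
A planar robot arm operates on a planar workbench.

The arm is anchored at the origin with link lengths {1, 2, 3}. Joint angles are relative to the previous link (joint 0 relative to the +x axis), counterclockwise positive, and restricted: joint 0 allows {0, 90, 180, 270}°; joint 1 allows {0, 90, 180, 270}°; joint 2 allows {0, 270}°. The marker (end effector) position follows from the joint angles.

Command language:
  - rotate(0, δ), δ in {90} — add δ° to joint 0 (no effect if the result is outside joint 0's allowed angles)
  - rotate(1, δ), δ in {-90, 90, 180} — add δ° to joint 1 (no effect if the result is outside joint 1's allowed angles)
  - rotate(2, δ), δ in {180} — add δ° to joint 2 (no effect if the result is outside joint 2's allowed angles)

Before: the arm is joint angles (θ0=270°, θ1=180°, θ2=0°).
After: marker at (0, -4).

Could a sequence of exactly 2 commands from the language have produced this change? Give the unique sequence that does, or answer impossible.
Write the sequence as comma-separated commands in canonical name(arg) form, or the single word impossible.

rotate(0, 90), rotate(0, 90)

t0: joint angles (θ0=270°, θ1=180°, θ2=0°)
t=1 rotate(0, 90) ⇒ joint angles (θ0=0°, θ1=180°, θ2=0°)
t=2 rotate(0, 90) ⇒ joint angles (θ0=90°, θ1=180°, θ2=0°)
no rival 2-sequence matches.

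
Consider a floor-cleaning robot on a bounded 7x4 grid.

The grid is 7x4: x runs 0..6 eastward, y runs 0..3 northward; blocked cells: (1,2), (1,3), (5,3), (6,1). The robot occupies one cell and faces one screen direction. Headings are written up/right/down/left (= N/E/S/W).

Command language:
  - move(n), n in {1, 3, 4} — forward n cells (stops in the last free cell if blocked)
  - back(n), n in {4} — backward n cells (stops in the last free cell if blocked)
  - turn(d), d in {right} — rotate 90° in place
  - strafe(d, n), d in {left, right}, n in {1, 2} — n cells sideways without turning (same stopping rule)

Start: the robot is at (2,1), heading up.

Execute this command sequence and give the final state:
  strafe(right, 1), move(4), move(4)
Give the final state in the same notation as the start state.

at (3,3), heading up

begin: at (2,1), heading up
[1] after strafe(right, 1): at (3,1), heading up
[2] after move(4): at (3,3), heading up
[3] after move(4): at (3,3), heading up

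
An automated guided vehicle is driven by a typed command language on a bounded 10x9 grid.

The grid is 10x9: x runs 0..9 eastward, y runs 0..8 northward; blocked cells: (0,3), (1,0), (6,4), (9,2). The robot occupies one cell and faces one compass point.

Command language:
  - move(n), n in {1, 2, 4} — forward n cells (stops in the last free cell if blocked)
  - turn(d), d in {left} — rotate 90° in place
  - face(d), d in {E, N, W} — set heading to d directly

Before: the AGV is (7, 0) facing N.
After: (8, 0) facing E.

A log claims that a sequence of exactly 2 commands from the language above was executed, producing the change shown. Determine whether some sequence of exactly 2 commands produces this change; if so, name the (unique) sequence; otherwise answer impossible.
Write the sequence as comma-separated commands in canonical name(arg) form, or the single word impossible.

face(E), move(1)

key: position moved to (8,0) AND the heading swung to E — translation plus rotation needed
begin: (7, 0) facing N
[1] after face(E): (7, 0) facing E
[2] after move(1): (8, 0) facing E
no rival 2-sequence matches.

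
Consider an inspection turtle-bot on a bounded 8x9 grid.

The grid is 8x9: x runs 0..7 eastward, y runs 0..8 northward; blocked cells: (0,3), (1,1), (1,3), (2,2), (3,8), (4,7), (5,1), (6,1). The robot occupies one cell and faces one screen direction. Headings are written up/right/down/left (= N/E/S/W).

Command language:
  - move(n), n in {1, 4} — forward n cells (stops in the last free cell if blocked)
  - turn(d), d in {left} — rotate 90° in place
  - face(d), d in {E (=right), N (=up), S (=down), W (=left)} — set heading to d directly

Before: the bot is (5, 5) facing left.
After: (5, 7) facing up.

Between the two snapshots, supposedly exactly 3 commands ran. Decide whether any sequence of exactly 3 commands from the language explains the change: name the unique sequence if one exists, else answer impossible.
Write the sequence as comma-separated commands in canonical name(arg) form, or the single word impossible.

key: cell and facing (now N) both changed — the 3 commands mix motion and turning
from: (5, 5) facing left
1. face(N) → (5, 5) facing up
2. move(1) → (5, 6) facing up
3. move(1) → (5, 7) facing up
no other 3-command option fits: unique.

face(N), move(1), move(1)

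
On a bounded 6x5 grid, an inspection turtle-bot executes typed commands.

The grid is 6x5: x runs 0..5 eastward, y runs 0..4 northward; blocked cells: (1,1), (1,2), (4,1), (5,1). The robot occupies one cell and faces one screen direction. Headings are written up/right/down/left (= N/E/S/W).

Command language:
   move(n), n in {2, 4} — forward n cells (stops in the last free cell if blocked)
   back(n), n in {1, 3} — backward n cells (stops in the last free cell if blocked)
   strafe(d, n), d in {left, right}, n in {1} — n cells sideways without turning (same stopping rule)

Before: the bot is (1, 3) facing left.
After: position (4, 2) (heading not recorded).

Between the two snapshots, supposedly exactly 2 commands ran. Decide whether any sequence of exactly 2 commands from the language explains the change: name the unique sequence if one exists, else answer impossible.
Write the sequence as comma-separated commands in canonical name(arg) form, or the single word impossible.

back(3), strafe(left, 1)

key: order matters: swapping back(3) and strafe(left, 1) lands elsewhere
start: (1, 3) facing left
[1] after back(3): (4, 3) facing left
[2] after strafe(left, 1): (4, 2) facing left
no rival 2-sequence matches.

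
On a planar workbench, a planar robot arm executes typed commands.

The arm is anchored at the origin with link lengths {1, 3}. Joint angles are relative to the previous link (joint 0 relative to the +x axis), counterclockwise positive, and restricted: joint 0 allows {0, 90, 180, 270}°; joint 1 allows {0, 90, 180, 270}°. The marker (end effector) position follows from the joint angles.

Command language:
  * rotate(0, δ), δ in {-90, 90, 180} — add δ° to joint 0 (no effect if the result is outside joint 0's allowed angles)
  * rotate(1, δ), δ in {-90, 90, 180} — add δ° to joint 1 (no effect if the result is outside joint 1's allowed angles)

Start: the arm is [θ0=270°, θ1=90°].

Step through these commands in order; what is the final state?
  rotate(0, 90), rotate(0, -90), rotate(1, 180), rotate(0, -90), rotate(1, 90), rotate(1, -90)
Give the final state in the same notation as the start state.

initial: [θ0=270°, θ1=90°]
1. rotate(0, 90) → [θ0=0°, θ1=90°]
2. rotate(0, -90) → [θ0=270°, θ1=90°]
3. rotate(1, 180) → [θ0=270°, θ1=270°]
4. rotate(0, -90) → [θ0=180°, θ1=270°]
5. rotate(1, 90) → [θ0=180°, θ1=0°]
6. rotate(1, -90) → [θ0=180°, θ1=270°]

[θ0=180°, θ1=270°]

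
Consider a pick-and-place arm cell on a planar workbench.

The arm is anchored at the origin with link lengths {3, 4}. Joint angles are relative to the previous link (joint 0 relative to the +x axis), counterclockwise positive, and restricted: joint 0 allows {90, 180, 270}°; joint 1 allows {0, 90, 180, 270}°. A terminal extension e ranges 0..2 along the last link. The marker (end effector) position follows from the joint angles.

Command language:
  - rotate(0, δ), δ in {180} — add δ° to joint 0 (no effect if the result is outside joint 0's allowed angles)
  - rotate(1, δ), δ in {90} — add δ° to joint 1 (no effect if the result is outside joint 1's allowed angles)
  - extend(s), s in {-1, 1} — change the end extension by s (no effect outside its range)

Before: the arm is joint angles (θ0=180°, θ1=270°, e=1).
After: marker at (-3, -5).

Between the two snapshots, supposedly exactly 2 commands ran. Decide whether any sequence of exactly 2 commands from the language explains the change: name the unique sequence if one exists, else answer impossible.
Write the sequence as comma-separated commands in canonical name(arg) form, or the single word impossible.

t0: joint angles (θ0=180°, θ1=270°, e=1)
1. rotate(1, 90) → joint angles (θ0=180°, θ1=0°, e=1)
2. rotate(1, 90) → joint angles (θ0=180°, θ1=90°, e=1)
no other 2-command option fits: unique.

rotate(1, 90), rotate(1, 90)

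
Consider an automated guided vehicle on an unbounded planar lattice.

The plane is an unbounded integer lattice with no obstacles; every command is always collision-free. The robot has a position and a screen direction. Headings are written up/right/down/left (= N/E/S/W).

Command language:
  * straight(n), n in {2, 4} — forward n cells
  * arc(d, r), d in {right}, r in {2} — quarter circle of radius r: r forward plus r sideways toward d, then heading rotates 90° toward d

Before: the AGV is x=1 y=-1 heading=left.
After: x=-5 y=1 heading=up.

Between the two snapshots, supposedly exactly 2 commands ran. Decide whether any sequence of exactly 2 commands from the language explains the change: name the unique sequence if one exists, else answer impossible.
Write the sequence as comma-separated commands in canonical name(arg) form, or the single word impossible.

straight(4), arc(right, 2)

key: order matters: swapping straight(4) and arc(right, 2) lands elsewhere
t0: x=1 y=-1 heading=left
[1] after straight(4): x=-3 y=-1 heading=left
[2] after arc(right, 2): x=-5 y=1 heading=up
all 9 alternatives checked — unique.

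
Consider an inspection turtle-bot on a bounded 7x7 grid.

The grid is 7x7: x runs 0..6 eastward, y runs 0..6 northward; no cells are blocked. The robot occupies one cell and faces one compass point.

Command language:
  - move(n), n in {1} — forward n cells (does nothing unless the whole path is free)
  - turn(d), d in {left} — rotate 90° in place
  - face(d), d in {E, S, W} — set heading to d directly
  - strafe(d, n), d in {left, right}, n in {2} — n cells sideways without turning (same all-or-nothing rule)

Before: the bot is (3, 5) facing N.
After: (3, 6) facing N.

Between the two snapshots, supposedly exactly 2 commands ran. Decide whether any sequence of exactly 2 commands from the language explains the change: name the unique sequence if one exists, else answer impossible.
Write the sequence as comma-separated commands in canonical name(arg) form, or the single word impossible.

key: still facing N at the end — nothing in the sequence rotates
initial: (3, 5) facing N
step 1 (move(1)): (3, 6) facing N
step 2 (move(1)): (3, 6) facing N
no rival 2-sequence matches.

move(1), move(1)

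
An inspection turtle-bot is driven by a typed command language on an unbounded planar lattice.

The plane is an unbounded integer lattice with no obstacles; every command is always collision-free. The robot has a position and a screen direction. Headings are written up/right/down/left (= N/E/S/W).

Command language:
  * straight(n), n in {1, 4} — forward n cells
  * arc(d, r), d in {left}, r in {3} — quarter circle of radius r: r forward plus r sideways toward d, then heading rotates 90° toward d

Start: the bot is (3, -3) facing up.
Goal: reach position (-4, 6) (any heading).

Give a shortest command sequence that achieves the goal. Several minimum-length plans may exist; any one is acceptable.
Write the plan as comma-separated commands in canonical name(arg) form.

t0: (3, -3) facing up
[1] after straight(4): (3, 1) facing up
[2] after straight(1): (3, 2) facing up
[3] after straight(1): (3, 3) facing up
[4] after arc(left, 3): (0, 6) facing left
[5] after straight(4): (-4, 6) facing left
no 4-step plan works, so 5 is optimal.

straight(4), straight(1), straight(1), arc(left, 3), straight(4)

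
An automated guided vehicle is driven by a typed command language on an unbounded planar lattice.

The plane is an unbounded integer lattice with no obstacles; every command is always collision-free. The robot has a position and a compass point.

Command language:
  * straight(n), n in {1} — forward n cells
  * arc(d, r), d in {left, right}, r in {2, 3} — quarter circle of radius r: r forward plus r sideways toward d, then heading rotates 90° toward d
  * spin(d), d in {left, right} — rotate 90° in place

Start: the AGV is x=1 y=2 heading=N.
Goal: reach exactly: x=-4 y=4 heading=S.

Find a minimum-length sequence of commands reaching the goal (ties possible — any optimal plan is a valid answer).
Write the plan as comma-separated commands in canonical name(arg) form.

start: x=1 y=2 heading=N
1. straight(1) → x=1 y=3 heading=N
2. arc(left, 3) → x=-2 y=6 heading=W
3. arc(left, 2) → x=-4 y=4 heading=S
minimal: 3 command(s), checked below 3.

straight(1), arc(left, 3), arc(left, 2)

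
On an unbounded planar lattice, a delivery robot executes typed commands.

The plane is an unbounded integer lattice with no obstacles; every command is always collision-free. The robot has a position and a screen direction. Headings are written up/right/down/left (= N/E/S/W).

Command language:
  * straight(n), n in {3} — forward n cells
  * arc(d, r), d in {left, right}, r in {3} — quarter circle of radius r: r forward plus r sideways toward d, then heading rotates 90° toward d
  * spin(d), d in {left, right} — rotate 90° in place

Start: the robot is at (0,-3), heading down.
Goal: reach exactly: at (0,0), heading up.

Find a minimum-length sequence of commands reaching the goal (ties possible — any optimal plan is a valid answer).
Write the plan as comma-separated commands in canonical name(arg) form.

begin: at (0,-3), heading down
[1] after spin(left): at (0,-3), heading right
[2] after spin(left): at (0,-3), heading up
[3] after straight(3): at (0,0), heading up
minimal: 3 command(s), checked below 3.

spin(left), spin(left), straight(3)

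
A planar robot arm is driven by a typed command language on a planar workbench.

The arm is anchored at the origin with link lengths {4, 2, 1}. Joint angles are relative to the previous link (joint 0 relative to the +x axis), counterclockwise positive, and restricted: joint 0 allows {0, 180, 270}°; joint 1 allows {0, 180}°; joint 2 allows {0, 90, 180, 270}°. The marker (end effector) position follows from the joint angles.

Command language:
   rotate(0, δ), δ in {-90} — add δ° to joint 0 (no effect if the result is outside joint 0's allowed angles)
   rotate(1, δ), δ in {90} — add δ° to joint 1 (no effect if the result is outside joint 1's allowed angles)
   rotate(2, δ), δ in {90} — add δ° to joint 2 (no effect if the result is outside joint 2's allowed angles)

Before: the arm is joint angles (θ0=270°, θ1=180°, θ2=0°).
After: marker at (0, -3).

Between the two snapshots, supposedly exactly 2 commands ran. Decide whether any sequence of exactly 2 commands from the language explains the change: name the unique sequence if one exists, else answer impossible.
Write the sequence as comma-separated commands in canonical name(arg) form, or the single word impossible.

rotate(2, 90), rotate(2, 90)

initial: joint angles (θ0=270°, θ1=180°, θ2=0°)
1. rotate(2, 90) → joint angles (θ0=270°, θ1=180°, θ2=90°)
2. rotate(2, 90) → joint angles (θ0=270°, θ1=180°, θ2=180°)
no other 2-command option fits: unique.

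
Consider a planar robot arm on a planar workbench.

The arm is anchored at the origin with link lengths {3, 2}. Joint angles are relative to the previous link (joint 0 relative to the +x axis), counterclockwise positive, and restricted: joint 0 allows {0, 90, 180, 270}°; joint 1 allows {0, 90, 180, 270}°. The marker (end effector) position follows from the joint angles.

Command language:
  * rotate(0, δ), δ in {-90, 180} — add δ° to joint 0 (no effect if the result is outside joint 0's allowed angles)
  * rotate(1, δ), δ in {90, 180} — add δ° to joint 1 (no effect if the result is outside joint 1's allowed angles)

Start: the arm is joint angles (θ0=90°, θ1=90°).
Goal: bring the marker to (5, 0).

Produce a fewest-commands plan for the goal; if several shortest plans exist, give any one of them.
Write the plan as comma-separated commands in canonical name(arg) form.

rotate(0, -90), rotate(1, 90), rotate(1, 180)

from: joint angles (θ0=90°, θ1=90°)
1. rotate(0, -90) → joint angles (θ0=0°, θ1=90°)
2. rotate(1, 90) → joint angles (θ0=0°, θ1=180°)
3. rotate(1, 180) → joint angles (θ0=0°, θ1=0°)
nothing shorter than 3 reaches the goal.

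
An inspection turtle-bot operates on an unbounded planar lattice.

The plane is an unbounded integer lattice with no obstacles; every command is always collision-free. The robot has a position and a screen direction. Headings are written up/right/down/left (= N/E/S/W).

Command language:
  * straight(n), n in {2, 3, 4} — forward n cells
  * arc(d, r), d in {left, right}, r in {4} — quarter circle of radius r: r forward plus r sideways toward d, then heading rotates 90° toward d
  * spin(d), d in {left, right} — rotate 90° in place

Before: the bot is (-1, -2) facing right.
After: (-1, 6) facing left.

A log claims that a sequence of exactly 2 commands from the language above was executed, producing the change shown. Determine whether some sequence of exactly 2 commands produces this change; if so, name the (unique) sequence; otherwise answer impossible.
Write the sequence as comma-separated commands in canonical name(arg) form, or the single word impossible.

arc(left, 4), arc(left, 4)

key: position moved to (-1,6) AND the heading swung to W — translation plus rotation needed
t0: (-1, -2) facing right
[1] after arc(left, 4): (3, 2) facing up
[2] after arc(left, 4): (-1, 6) facing left
all 49 alternatives checked — unique.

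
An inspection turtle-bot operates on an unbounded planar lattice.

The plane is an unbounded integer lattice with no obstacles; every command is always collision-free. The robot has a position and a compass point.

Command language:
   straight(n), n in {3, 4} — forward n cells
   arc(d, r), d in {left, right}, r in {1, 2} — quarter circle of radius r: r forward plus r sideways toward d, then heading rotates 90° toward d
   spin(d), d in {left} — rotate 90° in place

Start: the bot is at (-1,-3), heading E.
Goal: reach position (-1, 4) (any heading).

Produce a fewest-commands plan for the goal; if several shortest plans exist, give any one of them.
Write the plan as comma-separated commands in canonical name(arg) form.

begin: at (-1,-3), heading E
[1] after arc(left, 2): at (1,-1), heading N
[2] after straight(3): at (1,2), heading N
[3] after arc(left, 2): at (-1,4), heading W
nothing shorter than 3 reaches the goal.

arc(left, 2), straight(3), arc(left, 2)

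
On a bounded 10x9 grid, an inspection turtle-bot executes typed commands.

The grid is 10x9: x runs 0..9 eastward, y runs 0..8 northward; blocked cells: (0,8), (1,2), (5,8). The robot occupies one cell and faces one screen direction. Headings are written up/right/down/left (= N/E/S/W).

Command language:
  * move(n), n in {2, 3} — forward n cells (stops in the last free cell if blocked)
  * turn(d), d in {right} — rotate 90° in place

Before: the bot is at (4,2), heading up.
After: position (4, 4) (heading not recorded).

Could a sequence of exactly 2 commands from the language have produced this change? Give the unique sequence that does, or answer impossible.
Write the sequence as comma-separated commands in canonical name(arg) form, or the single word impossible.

move(2), turn(right)

key: order matters: swapping move(2) and turn(right) lands elsewhere
start: at (4,2), heading up
t=1 move(2) ⇒ at (4,4), heading up
t=2 turn(right) ⇒ at (4,4), heading right
no rival 2-sequence matches.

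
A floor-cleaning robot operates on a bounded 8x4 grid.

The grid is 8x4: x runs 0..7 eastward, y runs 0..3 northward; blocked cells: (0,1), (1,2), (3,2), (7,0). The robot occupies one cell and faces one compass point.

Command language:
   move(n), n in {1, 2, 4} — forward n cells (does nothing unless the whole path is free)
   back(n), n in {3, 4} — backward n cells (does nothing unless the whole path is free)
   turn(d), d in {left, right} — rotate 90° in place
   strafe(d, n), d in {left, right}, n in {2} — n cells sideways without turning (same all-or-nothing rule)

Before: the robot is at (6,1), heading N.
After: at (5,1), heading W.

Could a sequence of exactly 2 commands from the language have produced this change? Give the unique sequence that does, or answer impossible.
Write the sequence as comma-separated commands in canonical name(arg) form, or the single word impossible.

key: running move(1) before turn(left) would end elsewhere — order is forced
t0: at (6,1), heading N
t=1 turn(left) ⇒ at (6,1), heading W
t=2 move(1) ⇒ at (5,1), heading W
all 81 alternatives checked — unique.

turn(left), move(1)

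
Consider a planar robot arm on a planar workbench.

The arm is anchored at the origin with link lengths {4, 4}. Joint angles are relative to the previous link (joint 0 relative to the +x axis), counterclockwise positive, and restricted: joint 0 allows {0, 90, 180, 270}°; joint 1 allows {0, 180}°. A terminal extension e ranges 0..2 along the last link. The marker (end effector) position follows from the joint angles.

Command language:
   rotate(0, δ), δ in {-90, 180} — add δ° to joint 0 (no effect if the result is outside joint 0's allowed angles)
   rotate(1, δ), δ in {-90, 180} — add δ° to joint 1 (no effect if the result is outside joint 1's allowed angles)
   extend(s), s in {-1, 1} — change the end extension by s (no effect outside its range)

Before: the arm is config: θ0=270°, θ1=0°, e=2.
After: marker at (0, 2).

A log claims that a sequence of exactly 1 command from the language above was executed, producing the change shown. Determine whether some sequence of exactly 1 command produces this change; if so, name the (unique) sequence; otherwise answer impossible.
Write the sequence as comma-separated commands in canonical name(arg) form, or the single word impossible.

rotate(1, 180)

begin: config: θ0=270°, θ1=0°, e=2
t=1 rotate(1, 180) ⇒ config: θ0=270°, θ1=180°, e=2
no other 1-command option fits: unique.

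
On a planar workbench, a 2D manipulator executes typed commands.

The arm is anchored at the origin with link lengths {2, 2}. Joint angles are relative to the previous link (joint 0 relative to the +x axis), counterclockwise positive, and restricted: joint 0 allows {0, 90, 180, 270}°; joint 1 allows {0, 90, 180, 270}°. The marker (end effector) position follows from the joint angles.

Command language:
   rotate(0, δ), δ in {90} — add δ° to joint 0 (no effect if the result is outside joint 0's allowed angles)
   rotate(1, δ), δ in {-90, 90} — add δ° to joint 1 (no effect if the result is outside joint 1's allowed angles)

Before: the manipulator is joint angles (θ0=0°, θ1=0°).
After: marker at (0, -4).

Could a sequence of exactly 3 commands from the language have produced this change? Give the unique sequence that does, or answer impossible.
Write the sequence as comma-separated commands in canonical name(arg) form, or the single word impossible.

t0: joint angles (θ0=0°, θ1=0°)
step 1 (rotate(0, 90)): joint angles (θ0=90°, θ1=0°)
step 2 (rotate(0, 90)): joint angles (θ0=180°, θ1=0°)
step 3 (rotate(0, 90)): joint angles (θ0=270°, θ1=0°)
no rival 3-sequence matches.

rotate(0, 90), rotate(0, 90), rotate(0, 90)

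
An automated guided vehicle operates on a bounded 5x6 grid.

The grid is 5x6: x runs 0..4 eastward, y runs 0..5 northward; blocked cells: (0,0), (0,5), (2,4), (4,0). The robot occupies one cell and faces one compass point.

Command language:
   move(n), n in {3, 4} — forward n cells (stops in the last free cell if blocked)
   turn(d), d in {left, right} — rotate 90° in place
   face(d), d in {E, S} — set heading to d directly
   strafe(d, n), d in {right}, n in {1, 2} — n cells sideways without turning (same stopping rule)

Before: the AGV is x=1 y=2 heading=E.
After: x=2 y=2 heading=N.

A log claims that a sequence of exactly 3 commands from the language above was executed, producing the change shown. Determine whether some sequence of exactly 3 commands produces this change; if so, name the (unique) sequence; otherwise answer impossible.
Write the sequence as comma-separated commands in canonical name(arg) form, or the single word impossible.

key: cell and facing (now N) both changed — the 3 commands mix motion and turning
initial: x=1 y=2 heading=E
[1] after face(E): x=1 y=2 heading=E
[2] after turn(left): x=1 y=2 heading=N
[3] after strafe(right, 1): x=2 y=2 heading=N
no rival 3-sequence matches.

face(E), turn(left), strafe(right, 1)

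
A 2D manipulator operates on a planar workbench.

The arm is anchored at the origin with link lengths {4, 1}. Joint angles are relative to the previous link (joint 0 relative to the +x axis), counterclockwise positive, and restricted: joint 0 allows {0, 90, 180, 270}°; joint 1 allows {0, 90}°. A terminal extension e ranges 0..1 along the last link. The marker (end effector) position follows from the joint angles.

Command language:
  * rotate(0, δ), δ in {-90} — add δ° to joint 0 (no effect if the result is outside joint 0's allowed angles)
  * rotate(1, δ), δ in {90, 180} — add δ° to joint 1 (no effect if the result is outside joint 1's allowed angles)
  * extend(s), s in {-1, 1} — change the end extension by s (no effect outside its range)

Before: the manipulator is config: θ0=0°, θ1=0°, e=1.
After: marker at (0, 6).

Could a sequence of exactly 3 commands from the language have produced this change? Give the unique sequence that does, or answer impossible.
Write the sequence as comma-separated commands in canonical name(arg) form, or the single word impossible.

initial: config: θ0=0°, θ1=0°, e=1
step 1 (rotate(0, -90)): config: θ0=270°, θ1=0°, e=1
step 2 (rotate(0, -90)): config: θ0=180°, θ1=0°, e=1
step 3 (rotate(0, -90)): config: θ0=90°, θ1=0°, e=1
all 125 alternatives checked — unique.

rotate(0, -90), rotate(0, -90), rotate(0, -90)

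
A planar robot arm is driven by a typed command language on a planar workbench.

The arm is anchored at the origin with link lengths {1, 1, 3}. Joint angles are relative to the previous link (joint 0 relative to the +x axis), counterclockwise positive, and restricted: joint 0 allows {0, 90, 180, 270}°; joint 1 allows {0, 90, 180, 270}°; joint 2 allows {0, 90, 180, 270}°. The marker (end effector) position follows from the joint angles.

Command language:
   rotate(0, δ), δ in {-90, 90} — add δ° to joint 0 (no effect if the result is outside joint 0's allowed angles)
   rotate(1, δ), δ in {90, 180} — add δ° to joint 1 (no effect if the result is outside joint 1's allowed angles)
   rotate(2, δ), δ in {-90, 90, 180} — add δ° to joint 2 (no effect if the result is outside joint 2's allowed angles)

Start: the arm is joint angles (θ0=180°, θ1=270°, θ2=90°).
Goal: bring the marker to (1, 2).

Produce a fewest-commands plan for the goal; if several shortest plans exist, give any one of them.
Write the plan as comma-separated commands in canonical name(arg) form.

rotate(0, 90), rotate(1, 180)

start: joint angles (θ0=180°, θ1=270°, θ2=90°)
step 1 (rotate(0, 90)): joint angles (θ0=270°, θ1=270°, θ2=90°)
step 2 (rotate(1, 180)): joint angles (θ0=270°, θ1=90°, θ2=90°)
nothing shorter than 2 reaches the goal.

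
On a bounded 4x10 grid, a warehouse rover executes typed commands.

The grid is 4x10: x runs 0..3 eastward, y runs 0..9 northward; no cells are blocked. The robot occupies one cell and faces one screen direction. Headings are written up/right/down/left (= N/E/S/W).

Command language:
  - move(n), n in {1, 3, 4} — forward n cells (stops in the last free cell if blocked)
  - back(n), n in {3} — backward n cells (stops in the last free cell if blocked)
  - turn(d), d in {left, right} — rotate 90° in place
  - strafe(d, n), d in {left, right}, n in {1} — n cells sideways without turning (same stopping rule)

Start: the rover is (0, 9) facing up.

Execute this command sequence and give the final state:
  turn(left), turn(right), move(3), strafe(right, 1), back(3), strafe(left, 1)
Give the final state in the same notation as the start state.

initial: (0, 9) facing up
1. turn(left) → (0, 9) facing left
2. turn(right) → (0, 9) facing up
3. move(3) → (0, 9) facing up
4. strafe(right, 1) → (1, 9) facing up
5. back(3) → (1, 6) facing up
6. strafe(left, 1) → (0, 6) facing up

(0, 6) facing up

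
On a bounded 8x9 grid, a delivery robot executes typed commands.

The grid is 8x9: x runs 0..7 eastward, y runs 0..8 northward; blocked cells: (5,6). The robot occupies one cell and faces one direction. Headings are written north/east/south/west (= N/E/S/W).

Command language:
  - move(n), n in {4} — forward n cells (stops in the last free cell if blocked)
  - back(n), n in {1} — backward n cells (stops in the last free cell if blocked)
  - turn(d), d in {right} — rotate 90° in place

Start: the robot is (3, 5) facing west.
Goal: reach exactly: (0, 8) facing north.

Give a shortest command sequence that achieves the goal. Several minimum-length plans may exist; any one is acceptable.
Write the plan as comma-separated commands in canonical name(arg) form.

move(4), turn(right), move(4)

from: (3, 5) facing west
[1] after move(4): (0, 5) facing west
[2] after turn(right): (0, 5) facing north
[3] after move(4): (0, 8) facing north
no 2-step plan works, so 3 is optimal.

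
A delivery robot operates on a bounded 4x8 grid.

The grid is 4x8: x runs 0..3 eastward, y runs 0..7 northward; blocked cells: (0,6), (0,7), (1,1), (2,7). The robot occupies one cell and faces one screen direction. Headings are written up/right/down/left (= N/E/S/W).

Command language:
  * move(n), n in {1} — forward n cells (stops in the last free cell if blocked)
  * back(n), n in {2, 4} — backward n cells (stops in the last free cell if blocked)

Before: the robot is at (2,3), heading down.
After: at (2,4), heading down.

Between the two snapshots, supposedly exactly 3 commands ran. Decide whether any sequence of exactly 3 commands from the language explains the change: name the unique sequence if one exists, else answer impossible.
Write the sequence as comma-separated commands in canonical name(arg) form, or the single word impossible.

key: back(4) is stopped early by the blocked cell at (2,7)
t0: at (2,3), heading down
1. back(4) → at (2,6), heading down
2. move(1) → at (2,5), heading down
3. move(1) → at (2,4), heading down
all 27 alternatives checked — unique.

back(4), move(1), move(1)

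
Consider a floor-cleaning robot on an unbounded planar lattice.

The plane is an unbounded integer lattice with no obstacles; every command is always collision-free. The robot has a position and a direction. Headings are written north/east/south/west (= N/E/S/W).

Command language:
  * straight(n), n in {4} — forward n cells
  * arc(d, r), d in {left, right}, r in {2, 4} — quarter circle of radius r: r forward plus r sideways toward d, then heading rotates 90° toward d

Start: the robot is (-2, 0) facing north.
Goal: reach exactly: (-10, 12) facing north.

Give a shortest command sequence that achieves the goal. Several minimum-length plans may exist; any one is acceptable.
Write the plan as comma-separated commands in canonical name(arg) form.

t0: (-2, 0) facing north
step 1 (straight(4)): (-2, 4) facing north
step 2 (arc(left, 4)): (-6, 8) facing west
step 3 (arc(right, 4)): (-10, 12) facing north
minimal: 3 command(s), checked below 3.

straight(4), arc(left, 4), arc(right, 4)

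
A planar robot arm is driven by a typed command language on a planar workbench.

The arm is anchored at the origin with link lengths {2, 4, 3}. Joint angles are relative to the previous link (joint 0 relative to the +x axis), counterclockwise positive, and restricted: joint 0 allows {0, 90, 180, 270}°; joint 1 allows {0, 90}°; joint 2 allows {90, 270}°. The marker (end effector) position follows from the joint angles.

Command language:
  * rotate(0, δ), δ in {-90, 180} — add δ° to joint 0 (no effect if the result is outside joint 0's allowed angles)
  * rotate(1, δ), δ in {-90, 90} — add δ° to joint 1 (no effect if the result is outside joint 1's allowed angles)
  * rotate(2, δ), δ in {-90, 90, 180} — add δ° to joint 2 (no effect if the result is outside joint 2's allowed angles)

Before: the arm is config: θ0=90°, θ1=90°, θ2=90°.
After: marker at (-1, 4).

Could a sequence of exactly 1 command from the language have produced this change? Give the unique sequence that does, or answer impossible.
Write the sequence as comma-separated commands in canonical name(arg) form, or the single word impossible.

t0: config: θ0=90°, θ1=90°, θ2=90°
t=1 rotate(0, -90) ⇒ config: θ0=0°, θ1=90°, θ2=90°
uniquely the one of 7 1-step routes that fits.

rotate(0, -90)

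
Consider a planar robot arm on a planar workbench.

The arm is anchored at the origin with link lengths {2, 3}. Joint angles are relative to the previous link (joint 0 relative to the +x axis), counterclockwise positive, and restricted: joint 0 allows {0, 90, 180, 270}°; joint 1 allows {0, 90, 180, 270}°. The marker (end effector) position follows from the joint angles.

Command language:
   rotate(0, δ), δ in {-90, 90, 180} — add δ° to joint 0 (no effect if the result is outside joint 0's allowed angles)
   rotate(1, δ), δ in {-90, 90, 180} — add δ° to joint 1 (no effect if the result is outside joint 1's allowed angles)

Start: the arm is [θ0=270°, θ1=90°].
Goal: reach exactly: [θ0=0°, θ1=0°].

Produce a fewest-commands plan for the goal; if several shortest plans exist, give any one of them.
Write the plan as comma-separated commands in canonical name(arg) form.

rotate(1, -90), rotate(0, 90)

begin: [θ0=270°, θ1=90°]
t=1 rotate(1, -90) ⇒ [θ0=270°, θ1=0°]
t=2 rotate(0, 90) ⇒ [θ0=0°, θ1=0°]
shorter routes all fall short; 2 is best.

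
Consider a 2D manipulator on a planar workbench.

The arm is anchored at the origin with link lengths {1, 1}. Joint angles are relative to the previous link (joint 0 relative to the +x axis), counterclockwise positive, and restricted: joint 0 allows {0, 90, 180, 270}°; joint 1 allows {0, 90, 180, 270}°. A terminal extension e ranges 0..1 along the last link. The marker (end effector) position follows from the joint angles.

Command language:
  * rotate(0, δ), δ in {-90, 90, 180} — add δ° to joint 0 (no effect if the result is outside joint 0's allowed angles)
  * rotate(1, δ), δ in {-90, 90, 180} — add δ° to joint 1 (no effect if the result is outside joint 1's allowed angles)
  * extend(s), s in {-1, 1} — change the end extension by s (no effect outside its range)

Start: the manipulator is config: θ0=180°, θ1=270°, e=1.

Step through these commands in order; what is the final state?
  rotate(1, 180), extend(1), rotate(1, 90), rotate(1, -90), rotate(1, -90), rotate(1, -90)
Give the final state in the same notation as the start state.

config: θ0=180°, θ1=270°, e=1

begin: config: θ0=180°, θ1=270°, e=1
1. rotate(1, 180) → config: θ0=180°, θ1=90°, e=1
2. extend(1) → config: θ0=180°, θ1=90°, e=1
3. rotate(1, 90) → config: θ0=180°, θ1=180°, e=1
4. rotate(1, -90) → config: θ0=180°, θ1=90°, e=1
5. rotate(1, -90) → config: θ0=180°, θ1=0°, e=1
6. rotate(1, -90) → config: θ0=180°, θ1=270°, e=1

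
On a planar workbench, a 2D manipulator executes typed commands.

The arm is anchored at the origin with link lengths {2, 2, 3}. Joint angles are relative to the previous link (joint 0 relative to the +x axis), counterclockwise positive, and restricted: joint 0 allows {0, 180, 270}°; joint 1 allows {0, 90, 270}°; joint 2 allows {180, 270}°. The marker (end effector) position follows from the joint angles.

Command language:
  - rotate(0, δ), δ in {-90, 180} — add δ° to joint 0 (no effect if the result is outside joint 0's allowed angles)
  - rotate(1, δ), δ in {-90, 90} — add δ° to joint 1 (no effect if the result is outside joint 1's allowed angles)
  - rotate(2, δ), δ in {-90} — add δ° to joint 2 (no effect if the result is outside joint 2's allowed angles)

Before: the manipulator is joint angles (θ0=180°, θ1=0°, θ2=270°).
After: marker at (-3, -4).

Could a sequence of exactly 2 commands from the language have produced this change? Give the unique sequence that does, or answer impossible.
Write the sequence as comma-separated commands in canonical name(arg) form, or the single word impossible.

key: order matters: swapping rotate(0, 180) and rotate(0, -90) lands elsewhere
initial: joint angles (θ0=180°, θ1=0°, θ2=270°)
step 1 (rotate(0, 180)): joint angles (θ0=0°, θ1=0°, θ2=270°)
step 2 (rotate(0, -90)): joint angles (θ0=270°, θ1=0°, θ2=270°)
no other 2-command option fits: unique.

rotate(0, 180), rotate(0, -90)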